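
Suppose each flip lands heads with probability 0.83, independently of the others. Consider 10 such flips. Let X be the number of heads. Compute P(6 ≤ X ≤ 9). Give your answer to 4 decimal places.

X ~ Binomial(10, 0.83); P(6 ≤ X ≤ 9) = Σ C(10,k) p^k (1−p)^(10−k) over k:
  k=6: C(10,6)·0.83^6·0.17^4 = 0.057343
  k=7: C(10,7)·0.83^7·0.17^3 = 0.159983
  k=8: C(10,8)·0.83^8·0.17^2 = 0.292911
  k=9: C(10,9)·0.83^9·0.17^1 = 0.317798
Total = 0.828036

0.8280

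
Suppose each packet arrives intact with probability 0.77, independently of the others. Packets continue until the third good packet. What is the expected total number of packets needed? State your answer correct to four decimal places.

Y = total packets until the third success; negative binomial with r=3, p=0.77.
E[Y] = r / p = 3 / 0.77 = 3.896104

3.8961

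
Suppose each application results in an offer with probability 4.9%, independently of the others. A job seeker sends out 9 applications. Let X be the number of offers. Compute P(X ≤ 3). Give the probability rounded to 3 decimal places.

0.999

X ~ Binomial(9, 0.049); P(X ≤ 3) = Σ C(9,k) p^k (1−p)^(9−k) over k:
  k=0: C(9,0)·0.049^0·0.951^9 = 0.63625
  k=1: C(9,1)·0.049^1·0.951^8 = 0.29504
  k=2: C(9,2)·0.049^2·0.951^7 = 0.06081
  k=3: C(9,3)·0.049^3·0.951^6 = 0.00731
Total = 0.99940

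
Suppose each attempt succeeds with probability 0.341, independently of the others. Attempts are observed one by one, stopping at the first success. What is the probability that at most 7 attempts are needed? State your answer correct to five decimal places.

Y = number of attempts to the first success; geometric, p = 0.341.
P(Y ≤ 7) = 1 − (1−p)^7 = 1 − 0.0539757 = 0.9460243

0.94602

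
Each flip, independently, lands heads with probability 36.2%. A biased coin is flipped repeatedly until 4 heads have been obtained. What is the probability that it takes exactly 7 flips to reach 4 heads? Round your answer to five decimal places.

Y = trial on which the fourth success occurs; negative binomial, r=4, p=0.362.
P(Y=7) = C(6,3) · p^4 · (1−p)^3
= 20 · 0.017173 · 0.25969 = 0.0891921

0.08919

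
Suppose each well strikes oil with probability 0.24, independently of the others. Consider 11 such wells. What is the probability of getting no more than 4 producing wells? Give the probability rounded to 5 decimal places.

X ~ Binomial(11, 0.24); P(X ≤ 4) = Σ C(11,k) p^k (1−p)^(11−k) over k:
  k=0: C(11,0)·0.24^0·0.76^11 = 0.0488596
  k=1: C(11,1)·0.24^1·0.76^10 = 0.1697227
  k=2: C(11,2)·0.24^2·0.76^9 = 0.2679832
  k=3: C(11,3)·0.24^3·0.76^8 = 0.2538788
  k=4: C(11,4)·0.24^4·0.76^7 = 0.1603445
Total = 0.9007887

0.90079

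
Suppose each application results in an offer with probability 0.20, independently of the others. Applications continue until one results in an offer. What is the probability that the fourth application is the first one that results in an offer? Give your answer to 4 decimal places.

0.1024

Geometric (trials to first success), p = 0.20.
P(Y = 4) = (1−p)^3 · p = 0.512 · 0.20 = 0.102400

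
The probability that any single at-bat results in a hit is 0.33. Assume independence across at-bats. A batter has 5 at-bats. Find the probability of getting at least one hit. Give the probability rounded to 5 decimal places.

P(at least one) = 1 − P(none) = 1 − (1 − 0.33)^5
= 1 − 0.1350125 = 0.8649875

0.86499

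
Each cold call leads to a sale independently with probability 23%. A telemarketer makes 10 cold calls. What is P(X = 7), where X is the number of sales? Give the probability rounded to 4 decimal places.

0.0019

X ~ Binomial(n=10, p=0.23).
P(X=7) = C(10,7) · p^7 · (1−p)^3
= 120 · 3.4048e-05 · 0.45653 = 0.001865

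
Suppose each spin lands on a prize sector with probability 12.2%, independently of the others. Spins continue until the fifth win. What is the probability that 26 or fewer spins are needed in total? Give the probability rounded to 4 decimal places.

0.2043

Finishing within 26 spins ⇔ at least 5 successes in the first 26. With X ~ Binomial(26, 0.122), P(Y ≤ 26) = 1 − P(X ≤ 4).
  k=0: C(26,0)·0.122^0·0.878^26 = 0.033951
  k=1: C(26,1)·0.122^1·0.878^25 = 0.122658
  k=2: C(26,2)·0.122^2·0.878^24 = 0.213045
  k=3: C(26,3)·0.122^3·0.878^23 = 0.236825
  k=4: C(26,4)·0.122^4·0.878^22 = 0.189217
1 − 0.795696 = 0.204304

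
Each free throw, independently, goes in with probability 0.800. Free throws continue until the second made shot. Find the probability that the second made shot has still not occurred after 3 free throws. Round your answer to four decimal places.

Needing more than 3 free throws ⇔ fewer than 2 successes in the first 3. With X ~ Binomial(3, 0.80), P(Y > 3) = P(X ≤ 1).
  k=0: C(3,0)·0.80^0·0.20^3 = 0.008000
  k=1: C(3,1)·0.80^1·0.20^2 = 0.096000
P(X ≤ 1) = 0.104000

0.1040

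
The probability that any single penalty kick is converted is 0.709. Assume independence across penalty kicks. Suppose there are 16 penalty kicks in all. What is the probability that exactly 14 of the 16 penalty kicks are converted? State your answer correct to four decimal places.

X ~ Binomial(n=16, p=0.709).
P(X=14) = C(16,14) · p^14 · (1−p)^2
= 120 · 0.0081105 · 0.084681 = 0.082417

0.0824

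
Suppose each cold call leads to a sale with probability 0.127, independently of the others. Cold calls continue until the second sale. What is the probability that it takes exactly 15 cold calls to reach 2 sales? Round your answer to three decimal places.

0.039

Y = trial on which the second success occurs; negative binomial, r=2, p=0.127.
P(Y=15) = C(14,1) · p^2 · (1−p)^13
= 14 · 0.016129 · 0.17107 = 0.03863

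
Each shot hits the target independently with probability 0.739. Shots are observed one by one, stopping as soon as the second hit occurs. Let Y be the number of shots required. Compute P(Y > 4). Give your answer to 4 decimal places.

Needing more than 4 shots ⇔ fewer than 2 successes in the first 4. With X ~ Binomial(4, 0.739), P(Y > 4) = P(X ≤ 1).
  k=0: C(4,0)·0.739^0·0.261^4 = 0.004640
  k=1: C(4,1)·0.739^1·0.261^3 = 0.052556
P(X ≤ 1) = 0.057197

0.0572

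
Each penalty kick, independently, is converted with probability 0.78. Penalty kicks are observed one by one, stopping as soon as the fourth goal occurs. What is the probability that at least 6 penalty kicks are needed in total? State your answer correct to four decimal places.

0.3041

Needing more than 5 penalty kicks ⇔ fewer than 4 successes in the first 5. With X ~ Binomial(5, 0.78), P(Y > 5) = P(X ≤ 3).
  k=0: C(5,0)·0.78^0·0.22^5 = 0.000515
  k=1: C(5,1)·0.78^1·0.22^4 = 0.009136
  k=2: C(5,2)·0.78^2·0.22^3 = 0.064782
  k=3: C(5,3)·0.78^3·0.22^2 = 0.229683
P(X ≤ 3) = 0.304117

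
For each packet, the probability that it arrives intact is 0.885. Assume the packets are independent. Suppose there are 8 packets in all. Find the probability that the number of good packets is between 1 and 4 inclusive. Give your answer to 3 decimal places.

X ~ Binomial(8, 0.885); P(1 ≤ X ≤ 4) = Σ C(8,k) p^k (1−p)^(8−k) over k:
  k=1: C(8,1)·0.885^1·0.115^7 = 0.00000
  k=2: C(8,2)·0.885^2·0.115^6 = 0.00005
  k=3: C(8,3)·0.885^3·0.115^5 = 0.00078
  k=4: C(8,4)·0.885^4·0.115^4 = 0.00751
Total = 0.00834

0.008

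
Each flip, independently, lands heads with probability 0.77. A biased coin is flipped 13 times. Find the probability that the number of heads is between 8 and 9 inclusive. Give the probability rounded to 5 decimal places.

X ~ Binomial(13, 0.77); P(8 ≤ X ≤ 9) = Σ C(13,k) p^k (1−p)^(13−k) over k:
  k=8: C(13,8)·0.77^8·0.23^5 = 0.1023631
  k=9: C(13,9)·0.77^9·0.23^4 = 0.1903855
Total = 0.2927486

0.29275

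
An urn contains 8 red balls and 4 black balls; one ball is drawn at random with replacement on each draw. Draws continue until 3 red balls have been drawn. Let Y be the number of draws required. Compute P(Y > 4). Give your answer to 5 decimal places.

Needing more than 4 draws ⇔ fewer than 3 successes in the first 4. With X ~ Binomial(4, 0.666667), P(Y > 4) = P(X ≤ 2).
  k=0: C(4,0)·0.666667^0·0.333333^4 = 0.0123457
  k=1: C(4,1)·0.666667^1·0.333333^3 = 0.0987654
  k=2: C(4,2)·0.666667^2·0.333333^2 = 0.2962963
P(X ≤ 2) = 0.4074074

0.40741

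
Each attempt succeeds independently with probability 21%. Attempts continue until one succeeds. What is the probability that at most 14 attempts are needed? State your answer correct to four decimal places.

Y = number of attempts to the first success; geometric, p = 0.21.
P(Y ≤ 14) = 1 − (1−p)^14 = 1 − 0.036879 = 0.963121

0.9631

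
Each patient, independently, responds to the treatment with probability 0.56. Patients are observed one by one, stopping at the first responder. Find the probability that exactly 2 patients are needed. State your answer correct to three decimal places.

Geometric (trials to first success), p = 0.56.
P(Y = 2) = (1−p)^1 · p = 0.44 · 0.56 = 0.24640

0.246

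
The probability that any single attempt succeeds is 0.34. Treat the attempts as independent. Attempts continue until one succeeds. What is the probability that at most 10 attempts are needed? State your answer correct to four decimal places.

Y = number of attempts to the first success; geometric, p = 0.34.
P(Y ≤ 10) = 1 − (1−p)^10 = 1 − 0.015683 = 0.984317

0.9843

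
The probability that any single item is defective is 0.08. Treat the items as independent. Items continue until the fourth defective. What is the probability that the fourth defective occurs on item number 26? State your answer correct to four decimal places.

0.0150

Y = trial on which the fourth success occurs; negative binomial, r=4, p=0.08.
P(Y=26) = C(25,3) · p^4 · (1−p)^22
= 2300 · 4.096e-05 · 0.15971 = 0.015046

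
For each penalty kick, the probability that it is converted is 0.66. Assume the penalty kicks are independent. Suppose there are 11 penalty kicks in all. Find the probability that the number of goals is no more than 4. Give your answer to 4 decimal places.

X ~ Binomial(11, 0.66); P(X ≤ 4) = Σ C(11,k) p^k (1−p)^(11−k) over k:
  k=0: C(11,0)·0.66^0·0.34^11 = 0.000007
  k=1: C(11,1)·0.66^1·0.34^10 = 0.000150
  k=2: C(11,2)·0.66^2·0.34^9 = 0.001455
  k=3: C(11,3)·0.66^3·0.34^8 = 0.008471
  k=4: C(11,4)·0.66^4·0.34^7 = 0.032888
Total = 0.042971

0.0430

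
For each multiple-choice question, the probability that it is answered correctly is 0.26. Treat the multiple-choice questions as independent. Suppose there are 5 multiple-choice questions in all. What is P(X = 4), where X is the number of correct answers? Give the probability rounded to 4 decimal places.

0.0169

X ~ Binomial(n=5, p=0.26).
P(X=4) = C(5,4) · p^4 · (1−p)^1
= 5 · 0.0045698 · 0.74 = 0.016908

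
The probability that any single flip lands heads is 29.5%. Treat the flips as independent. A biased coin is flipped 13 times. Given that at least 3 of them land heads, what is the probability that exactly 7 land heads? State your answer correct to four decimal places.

0.0521

X ~ Binomial(13, 0.295). Want P(X=7 | X≥3) = P(X=7) / P(X≥3).
P(X=7) = C(13,7)·0.295^7·0.705^6 = 0.040964
P(X≥3) = 1 − 0.010628 − 0.057814 − 0.145151 = 0.786407
Ratio = 0.040964 / 0.786407 = 0.052091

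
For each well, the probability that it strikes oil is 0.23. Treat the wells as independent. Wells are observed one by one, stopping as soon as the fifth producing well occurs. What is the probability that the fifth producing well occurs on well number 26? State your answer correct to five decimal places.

Y = trial on which the fifth success occurs; negative binomial, r=5, p=0.23.
P(Y=26) = C(25,4) · p^5 · (1−p)^21
= 12650 · 0.00064363 · 0.0041334 = 0.0336539

0.03365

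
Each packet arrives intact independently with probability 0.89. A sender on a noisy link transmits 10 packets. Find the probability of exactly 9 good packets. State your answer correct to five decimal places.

0.38539

X ~ Binomial(n=10, p=0.89).
P(X=9) = C(10,9) · p^9 · (1−p)^1
= 10 · 0.35036 · 0.11 = 0.3853920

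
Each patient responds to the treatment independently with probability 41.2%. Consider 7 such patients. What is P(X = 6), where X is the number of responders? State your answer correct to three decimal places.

X ~ Binomial(n=7, p=0.412).
P(X=6) = C(7,6) · p^6 · (1−p)^1
= 7 · 0.0048908 · 0.588 = 0.02013

0.020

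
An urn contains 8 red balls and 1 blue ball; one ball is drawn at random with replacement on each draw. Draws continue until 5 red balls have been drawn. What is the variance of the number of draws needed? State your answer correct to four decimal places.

0.7031

Y = total draws until the fifth success; negative binomial with r=5, p=0.888889.
Var(Y) = r(1−p)/p² = 5·0.111111 / 0.888889² = 0.703125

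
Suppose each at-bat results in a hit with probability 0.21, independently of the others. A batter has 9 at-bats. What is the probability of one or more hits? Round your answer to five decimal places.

P(at least one) = 1 − P(none) = 1 − (1 − 0.21)^9
= 1 − 0.1198516 = 0.8801484

0.88015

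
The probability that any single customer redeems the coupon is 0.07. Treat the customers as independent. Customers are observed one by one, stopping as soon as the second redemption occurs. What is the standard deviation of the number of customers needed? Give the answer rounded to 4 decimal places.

19.4831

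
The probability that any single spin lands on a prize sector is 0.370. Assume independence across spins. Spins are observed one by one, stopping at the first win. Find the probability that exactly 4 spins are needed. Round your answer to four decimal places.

0.0925

Geometric (trials to first success), p = 0.37.
P(Y = 4) = (1−p)^3 · p = 0.25005 · 0.37 = 0.092517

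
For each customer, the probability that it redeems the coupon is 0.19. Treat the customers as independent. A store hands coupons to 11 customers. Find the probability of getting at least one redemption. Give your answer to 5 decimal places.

P(at least one) = 1 − P(none) = 1 − (1 − 0.19)^11
= 1 − 0.0984771 = 0.9015229

0.90152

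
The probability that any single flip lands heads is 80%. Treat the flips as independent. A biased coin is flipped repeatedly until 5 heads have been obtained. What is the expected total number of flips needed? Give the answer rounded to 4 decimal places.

6.2500

Y = total flips until the fifth success; negative binomial with r=5, p=0.80.
E[Y] = r / p = 5 / 0.80 = 6.250000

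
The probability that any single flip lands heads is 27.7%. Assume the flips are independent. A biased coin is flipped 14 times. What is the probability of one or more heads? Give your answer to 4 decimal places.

0.9893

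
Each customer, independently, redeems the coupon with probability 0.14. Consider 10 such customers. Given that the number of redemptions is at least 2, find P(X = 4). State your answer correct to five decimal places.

X ~ Binomial(10, 0.14). Want P(X=4 | X≥2) = P(X=4) / P(X≥2).
P(X=4) = C(10,4)·0.14^4·0.86^6 = 0.0326379
P(X≥2) = 1 − 0.2213016 − 0.3602584 = 0.4184400
Ratio = 0.0326379 / 0.4184400 = 0.0779990

0.07800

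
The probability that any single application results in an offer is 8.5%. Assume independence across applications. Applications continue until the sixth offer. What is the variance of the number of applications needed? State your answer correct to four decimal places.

Y = total applications until the sixth success; negative binomial with r=6, p=0.085.
Var(Y) = r(1−p)/p² = 6·0.915 / 0.085² = 759.861592

759.8616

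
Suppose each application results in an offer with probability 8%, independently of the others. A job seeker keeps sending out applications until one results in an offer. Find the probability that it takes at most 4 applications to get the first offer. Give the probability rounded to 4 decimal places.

Y = number of applications to the first success; geometric, p = 0.08.
P(Y ≤ 4) = 1 − (1−p)^4 = 1 − 0.716393 = 0.283607

0.2836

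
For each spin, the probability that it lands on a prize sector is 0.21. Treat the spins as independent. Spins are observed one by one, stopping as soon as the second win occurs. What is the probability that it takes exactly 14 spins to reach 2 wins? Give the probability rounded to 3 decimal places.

Y = trial on which the second success occurs; negative binomial, r=2, p=0.21.
P(Y=14) = C(13,1) · p^2 · (1−p)^12
= 13 · 0.0441 · 0.059092 = 0.03388

0.034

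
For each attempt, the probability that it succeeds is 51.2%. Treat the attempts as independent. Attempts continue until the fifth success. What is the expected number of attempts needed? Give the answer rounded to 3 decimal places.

Y = total attempts until the fifth success; negative binomial with r=5, p=0.512.
E[Y] = r / p = 5 / 0.512 = 9.76562

9.766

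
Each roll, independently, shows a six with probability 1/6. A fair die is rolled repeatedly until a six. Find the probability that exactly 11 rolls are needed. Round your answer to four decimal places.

Geometric (trials to first success), p = 0.166667.
P(Y = 11) = (1−p)^10 · p = 0.16151 · 0.166667 = 0.026918

0.0269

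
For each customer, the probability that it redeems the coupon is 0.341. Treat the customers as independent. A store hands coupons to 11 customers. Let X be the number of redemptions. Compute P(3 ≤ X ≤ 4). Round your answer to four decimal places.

0.4736

X ~ Binomial(11, 0.341); P(3 ≤ X ≤ 4) = Σ C(11,k) p^k (1−p)^(11−k) over k:
  k=3: C(11,3)·0.341^3·0.659^8 = 0.232718
  k=4: C(11,4)·0.341^4·0.659^7 = 0.240840
Total = 0.473559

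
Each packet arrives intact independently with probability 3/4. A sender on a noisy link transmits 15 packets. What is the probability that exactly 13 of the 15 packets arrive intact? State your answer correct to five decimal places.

0.15591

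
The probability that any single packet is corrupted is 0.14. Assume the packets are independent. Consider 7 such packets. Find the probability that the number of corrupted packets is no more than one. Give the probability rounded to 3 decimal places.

X ~ Binomial(7, 0.14); P(X ≤ 1) = Σ C(7,k) p^k (1−p)^(7−k) over k:
  k=0: C(7,0)·0.14^0·0.86^7 = 0.34793
  k=1: C(7,1)·0.14^1·0.86^6 = 0.39648
Total = 0.74440

0.744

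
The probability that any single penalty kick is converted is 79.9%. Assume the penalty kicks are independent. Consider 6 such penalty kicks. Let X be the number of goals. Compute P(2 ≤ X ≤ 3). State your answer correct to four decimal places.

0.0985

X ~ Binomial(6, 0.799); P(2 ≤ X ≤ 3) = Σ C(6,k) p^k (1−p)^(6−k) over k:
  k=2: C(6,2)·0.799^2·0.201^4 = 0.015630
  k=3: C(6,3)·0.799^3·0.201^3 = 0.082844
Total = 0.098474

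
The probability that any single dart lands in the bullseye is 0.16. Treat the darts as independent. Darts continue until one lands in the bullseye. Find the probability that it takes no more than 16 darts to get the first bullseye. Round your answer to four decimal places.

Y = number of darts to the first success; geometric, p = 0.16.
P(Y ≤ 16) = 1 − (1−p)^16 = 1 − 0.061442 = 0.938558

0.9386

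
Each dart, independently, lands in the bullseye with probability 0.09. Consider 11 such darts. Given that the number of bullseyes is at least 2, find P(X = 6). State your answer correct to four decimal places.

X ~ Binomial(11, 0.09). Want P(X=6 | X≥2) = P(X=6) / P(X≥2).
P(X=6) = C(11,6)·0.09^6·0.91^5 = 0.000153
P(X≥2) = 1 − 0.354369 − 0.385522 = 0.260109
Ratio = 0.000153 / 0.260109 = 0.000589

0.0006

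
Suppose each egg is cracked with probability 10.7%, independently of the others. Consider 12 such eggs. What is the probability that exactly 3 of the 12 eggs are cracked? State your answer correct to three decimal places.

0.097

X ~ Binomial(n=12, p=0.107).
P(X=3) = C(12,3) · p^3 · (1−p)^9
= 220 · 0.001225 · 0.36113 = 0.09733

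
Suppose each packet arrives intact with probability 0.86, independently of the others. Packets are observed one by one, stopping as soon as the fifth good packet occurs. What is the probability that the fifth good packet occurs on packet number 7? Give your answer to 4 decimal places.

0.1383

Y = trial on which the fifth success occurs; negative binomial, r=5, p=0.86.
P(Y=7) = C(6,4) · p^5 · (1−p)^2
= 15 · 0.47043 · 0.0196 = 0.138306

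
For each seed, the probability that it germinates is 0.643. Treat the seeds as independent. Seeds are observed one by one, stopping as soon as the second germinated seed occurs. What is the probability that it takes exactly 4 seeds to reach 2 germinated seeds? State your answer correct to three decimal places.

0.158

Y = trial on which the second success occurs; negative binomial, r=2, p=0.643.
P(Y=4) = C(3,1) · p^2 · (1−p)^2
= 3 · 0.41345 · 0.12745 = 0.15808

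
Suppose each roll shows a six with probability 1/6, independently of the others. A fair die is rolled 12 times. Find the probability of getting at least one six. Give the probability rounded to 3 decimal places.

0.888

P(at least one) = 1 − P(none) = 1 − (1 − 0.166667)^12
= 1 − 0.11216 = 0.88784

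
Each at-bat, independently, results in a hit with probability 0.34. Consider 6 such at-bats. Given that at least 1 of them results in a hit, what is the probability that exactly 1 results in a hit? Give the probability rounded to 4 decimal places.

X ~ Binomial(6, 0.34). Want P(X=1 | X≥1) = P(X=1) / P(X≥1).
P(X=1) = C(6,1)·0.34^1·0.66^5 = 0.255476
P(X≥1) = 1 − 0.082654 = 0.917346
Ratio = 0.255476 / 0.917346 = 0.278495

0.2785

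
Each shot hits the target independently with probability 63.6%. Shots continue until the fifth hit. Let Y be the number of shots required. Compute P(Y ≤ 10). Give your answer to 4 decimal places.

0.8876

Finishing within 10 shots ⇔ at least 5 successes in the first 10. With X ~ Binomial(10, 0.636), P(Y ≤ 10) = 1 − P(X ≤ 4).
  k=0: C(10,0)·0.636^0·0.364^10 = 0.000041
  k=1: C(10,1)·0.636^1·0.364^9 = 0.000713
  k=2: C(10,2)·0.636^2·0.364^8 = 0.005610
  k=3: C(10,3)·0.636^3·0.364^7 = 0.026137
  k=4: C(10,4)·0.636^4·0.364^6 = 0.079920
1 − 0.112421 = 0.887579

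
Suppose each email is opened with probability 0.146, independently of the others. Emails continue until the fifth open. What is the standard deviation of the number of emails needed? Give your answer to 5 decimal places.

Y = total emails until the fifth success; negative binomial with r=5, p=0.146.
SD(Y) = √[r(1−p)/p²] = √(200.3190092) = 14.1534098

14.15341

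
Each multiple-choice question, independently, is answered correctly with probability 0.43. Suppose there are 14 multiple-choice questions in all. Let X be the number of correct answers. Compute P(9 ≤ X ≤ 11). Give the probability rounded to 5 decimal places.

0.08964

X ~ Binomial(14, 0.43); P(9 ≤ X ≤ 11) = Σ C(14,k) p^k (1−p)^(14−k) over k:
  k=9: C(14,9)·0.43^9·0.57^5 = 0.0605417
  k=10: C(14,10)·0.43^10·0.57^4 = 0.0228359
  k=11: C(14,11)·0.43^11·0.57^3 = 0.0062644
Total = 0.0896420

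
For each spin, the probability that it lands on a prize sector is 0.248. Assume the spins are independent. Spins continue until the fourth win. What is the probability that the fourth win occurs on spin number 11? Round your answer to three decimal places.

Y = trial on which the fourth success occurs; negative binomial, r=4, p=0.248.
P(Y=11) = C(10,3) · p^4 · (1−p)^7
= 120 · 0.0037827 · 0.136 = 0.06173

0.062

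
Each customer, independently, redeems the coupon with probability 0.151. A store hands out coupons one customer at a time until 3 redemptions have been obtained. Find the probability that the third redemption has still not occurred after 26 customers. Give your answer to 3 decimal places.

0.225

Needing more than 26 customers ⇔ fewer than 3 successes in the first 26. With X ~ Binomial(26, 0.151), P(Y > 26) = P(X ≤ 2).
  k=0: C(26,0)·0.151^0·0.849^26 = 0.01418
  k=1: C(26,1)·0.151^1·0.849^25 = 0.06556
  k=2: C(26,2)·0.151^2·0.849^24 = 0.14575
P(X ≤ 2) = 0.22549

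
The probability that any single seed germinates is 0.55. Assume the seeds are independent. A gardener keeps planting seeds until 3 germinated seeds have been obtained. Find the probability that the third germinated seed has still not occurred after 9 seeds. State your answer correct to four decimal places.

0.0498

Needing more than 9 seeds ⇔ fewer than 3 successes in the first 9. With X ~ Binomial(9, 0.55), P(Y > 9) = P(X ≤ 2).
  k=0: C(9,0)·0.55^0·0.45^9 = 0.000757
  k=1: C(9,1)·0.55^1·0.45^8 = 0.008323
  k=2: C(9,2)·0.55^2·0.45^7 = 0.040693
P(X ≤ 2) = 0.049773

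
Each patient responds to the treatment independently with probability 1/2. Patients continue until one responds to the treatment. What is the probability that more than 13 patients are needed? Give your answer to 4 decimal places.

Y = number of patients to the first success; geometric, p = 0.50.
P(Y > 13) = P(first 13 all fail) = (1−p)^13 = 0.000122

0.0001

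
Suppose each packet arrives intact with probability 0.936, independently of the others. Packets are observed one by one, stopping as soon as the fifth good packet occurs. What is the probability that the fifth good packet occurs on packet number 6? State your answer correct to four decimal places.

0.2299

Y = trial on which the fifth success occurs; negative binomial, r=5, p=0.936.
P(Y=6) = C(5,4) · p^5 · (1−p)^1
= 5 · 0.71842 · 0.064 = 0.229895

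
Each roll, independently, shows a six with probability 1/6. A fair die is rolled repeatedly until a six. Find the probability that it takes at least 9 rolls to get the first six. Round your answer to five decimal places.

0.23257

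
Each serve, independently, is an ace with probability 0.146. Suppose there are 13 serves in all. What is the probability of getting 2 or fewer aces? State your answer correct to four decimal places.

X ~ Binomial(13, 0.146); P(X ≤ 2) = Σ C(13,k) p^k (1−p)^(13−k) over k:
  k=0: C(13,0)·0.146^0·0.854^13 = 0.128515
  k=1: C(13,1)·0.146^1·0.854^12 = 0.285621
  k=2: C(13,2)·0.146^2·0.854^11 = 0.292979
Total = 0.707115

0.7071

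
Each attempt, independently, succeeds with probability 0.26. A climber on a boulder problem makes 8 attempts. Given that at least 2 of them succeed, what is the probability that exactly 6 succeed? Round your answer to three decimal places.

X ~ Binomial(8, 0.26). Want P(X=6 | X≥2) = P(X=6) / P(X≥2).
P(X=6) = C(8,6)·0.26^6·0.74^2 = 0.00474
P(X≥2) = 1 − 0.08992 − 0.25275 = 0.65733
Ratio = 0.00474 / 0.65733 = 0.00721

0.007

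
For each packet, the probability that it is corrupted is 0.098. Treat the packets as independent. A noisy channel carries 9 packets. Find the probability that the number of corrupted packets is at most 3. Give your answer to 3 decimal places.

0.992

X ~ Binomial(9, 0.098); P(X ≤ 3) = Σ C(9,k) p^k (1−p)^(9−k) over k:
  k=0: C(9,0)·0.098^0·0.902^9 = 0.39524
  k=1: C(9,1)·0.098^1·0.902^8 = 0.38647
  k=2: C(9,2)·0.098^2·0.902^7 = 0.16796
  k=3: C(9,3)·0.098^3·0.902^6 = 0.04258
Total = 0.99225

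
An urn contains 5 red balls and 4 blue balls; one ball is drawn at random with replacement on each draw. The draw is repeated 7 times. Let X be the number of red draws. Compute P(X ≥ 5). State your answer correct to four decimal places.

X ~ Binomial(7, 0.555556); P(X ≥ 5) = Σ C(7,k) p^k (1−p)^(7−k) over k:
  k=5: C(7,5)·0.555556^5·0.444444^2 = 0.219529
  k=6: C(7,6)·0.555556^6·0.444444^1 = 0.091470
  k=7: C(7,7)·0.555556^7·0.444444^0 = 0.016334
Total = 0.327333

0.3273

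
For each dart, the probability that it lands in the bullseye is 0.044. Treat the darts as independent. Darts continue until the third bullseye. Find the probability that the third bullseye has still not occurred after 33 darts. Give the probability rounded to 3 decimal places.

0.824

Needing more than 33 darts ⇔ fewer than 3 successes in the first 33. With X ~ Binomial(33, 0.044), P(Y > 33) = P(X ≤ 2).
  k=0: C(33,0)·0.044^0·0.956^33 = 0.22652
  k=1: C(33,1)·0.044^1·0.956^32 = 0.34405
  k=2: C(33,2)·0.044^2·0.956^31 = 0.25336
P(X ≤ 2) = 0.82393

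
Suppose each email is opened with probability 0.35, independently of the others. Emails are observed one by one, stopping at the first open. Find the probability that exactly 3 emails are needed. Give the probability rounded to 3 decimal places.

0.148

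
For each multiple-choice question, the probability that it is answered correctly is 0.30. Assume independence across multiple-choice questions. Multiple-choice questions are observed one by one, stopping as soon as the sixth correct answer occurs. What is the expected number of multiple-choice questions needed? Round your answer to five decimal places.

20.00000

Y = total multiple-choice questions until the sixth success; negative binomial with r=6, p=0.30.
E[Y] = r / p = 6 / 0.30 = 20.0000000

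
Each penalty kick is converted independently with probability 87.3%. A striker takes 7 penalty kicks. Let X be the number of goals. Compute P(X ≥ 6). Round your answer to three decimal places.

0.780

X ~ Binomial(7, 0.873); P(X ≥ 6) = Σ C(7,k) p^k (1−p)^(7−k) over k:
  k=6: C(7,6)·0.873^6·0.127^1 = 0.39354
  k=7: C(7,7)·0.873^7·0.127^0 = 0.38646
Total = 0.77999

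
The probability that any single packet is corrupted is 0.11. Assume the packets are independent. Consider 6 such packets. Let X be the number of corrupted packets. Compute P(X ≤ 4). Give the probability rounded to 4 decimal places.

X ~ Binomial(6, 0.11); P(X ≤ 4) = Σ C(6,k) p^k (1−p)^(6−k) over k:
  k=0: C(6,0)·0.11^0·0.89^6 = 0.496981
  k=1: C(6,1)·0.11^1·0.89^5 = 0.368548
  k=2: C(6,2)·0.11^2·0.89^4 = 0.113877
  k=3: C(6,3)·0.11^3·0.89^3 = 0.018766
  k=4: C(6,4)·0.11^4·0.89^2 = 0.001740
Total = 0.999912

0.9999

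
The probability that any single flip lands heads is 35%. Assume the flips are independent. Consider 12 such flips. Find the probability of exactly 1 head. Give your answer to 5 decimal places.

X ~ Binomial(n=12, p=0.35).
P(X=1) = C(12,1) · p^1 · (1−p)^11
= 12 · 0.35 · 0.0087508 = 0.0367533

0.03675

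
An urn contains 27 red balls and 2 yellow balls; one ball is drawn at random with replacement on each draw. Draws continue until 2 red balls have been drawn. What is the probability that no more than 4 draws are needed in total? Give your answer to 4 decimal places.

0.9988

Finishing within 4 draws ⇔ at least 2 successes in the first 4. With X ~ Binomial(4, 0.931034), P(Y ≤ 4) = 1 − P(X ≤ 1).
  k=0: C(4,0)·0.931034^0·0.068966^4 = 0.000023
  k=1: C(4,1)·0.931034^1·0.068966^3 = 0.001222
1 − 0.001244 = 0.998756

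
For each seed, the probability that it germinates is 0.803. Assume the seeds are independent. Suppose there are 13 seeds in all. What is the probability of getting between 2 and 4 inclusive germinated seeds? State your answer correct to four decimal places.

X ~ Binomial(13, 0.803); P(2 ≤ X ≤ 4) = Σ C(13,k) p^k (1−p)^(13−k) over k:
  k=2: C(13,2)·0.803^2·0.197^11 = 0.000001
  k=3: C(13,3)·0.803^3·0.197^10 = 0.000013
  k=4: C(13,4)·0.803^4·0.197^9 = 0.000133
Total = 0.000147

0.0001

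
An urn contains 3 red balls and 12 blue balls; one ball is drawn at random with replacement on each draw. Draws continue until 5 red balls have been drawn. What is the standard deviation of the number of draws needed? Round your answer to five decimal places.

10.00000

Y = total draws until the fifth success; negative binomial with r=5, p=0.20.
SD(Y) = √[r(1−p)/p²] = √(100.0000000) = 10.0000000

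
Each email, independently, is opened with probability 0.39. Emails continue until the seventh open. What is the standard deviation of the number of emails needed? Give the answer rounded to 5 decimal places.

Y = total emails until the seventh success; negative binomial with r=7, p=0.39.
SD(Y) = √[r(1−p)/p²] = √(28.0736358) = 5.2984560

5.29846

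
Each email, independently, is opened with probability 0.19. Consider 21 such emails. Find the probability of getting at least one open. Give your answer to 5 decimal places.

P(at least one) = 1 − P(none) = 1 − (1 − 0.19)^21
= 1 − 0.0119725 = 0.9880275

0.98803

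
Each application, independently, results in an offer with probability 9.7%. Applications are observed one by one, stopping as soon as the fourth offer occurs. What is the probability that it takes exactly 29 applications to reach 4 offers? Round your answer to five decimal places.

Y = trial on which the fourth success occurs; negative binomial, r=4, p=0.097.
P(Y=29) = C(28,3) · p^4 · (1−p)^25
= 3276 · 8.8529e-05 · 0.078018 = 0.0226269

0.02263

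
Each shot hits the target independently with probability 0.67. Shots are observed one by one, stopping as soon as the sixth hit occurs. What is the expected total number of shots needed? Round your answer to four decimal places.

Y = total shots until the sixth success; negative binomial with r=6, p=0.67.
E[Y] = r / p = 6 / 0.67 = 8.955224

8.9552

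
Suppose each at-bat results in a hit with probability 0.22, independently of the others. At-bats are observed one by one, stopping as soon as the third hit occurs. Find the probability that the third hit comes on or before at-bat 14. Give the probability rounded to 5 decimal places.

0.62394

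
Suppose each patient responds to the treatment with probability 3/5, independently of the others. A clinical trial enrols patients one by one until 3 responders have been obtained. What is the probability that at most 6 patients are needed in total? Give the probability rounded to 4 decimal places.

0.8208

Finishing within 6 patients ⇔ at least 3 successes in the first 6. With X ~ Binomial(6, 0.60), P(Y ≤ 6) = 1 − P(X ≤ 2).
  k=0: C(6,0)·0.60^0·0.40^6 = 0.004096
  k=1: C(6,1)·0.60^1·0.40^5 = 0.036864
  k=2: C(6,2)·0.60^2·0.40^4 = 0.138240
1 − 0.179200 = 0.820800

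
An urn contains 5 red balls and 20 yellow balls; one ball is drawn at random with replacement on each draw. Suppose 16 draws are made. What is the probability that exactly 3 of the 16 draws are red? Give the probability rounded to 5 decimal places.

0.24629

X ~ Binomial(n=16, p=0.20).
P(X=3) = C(16,3) · p^3 · (1−p)^13
= 560 · 0.008 · 0.054976 = 0.2462906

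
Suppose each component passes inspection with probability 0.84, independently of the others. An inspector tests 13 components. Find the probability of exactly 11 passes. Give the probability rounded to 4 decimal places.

0.2934

X ~ Binomial(n=13, p=0.84).
P(X=11) = C(13,11) · p^11 · (1−p)^2
= 78 · 0.14692 · 0.0256 = 0.293364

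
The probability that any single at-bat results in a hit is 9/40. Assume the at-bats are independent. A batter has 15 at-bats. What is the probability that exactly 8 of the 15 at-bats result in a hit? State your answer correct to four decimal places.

0.0071

X ~ Binomial(n=15, p=0.225).
P(X=8) = C(15,8) · p^8 · (1−p)^7
= 6435 · 6.5684e-06 · 0.16792 = 0.007098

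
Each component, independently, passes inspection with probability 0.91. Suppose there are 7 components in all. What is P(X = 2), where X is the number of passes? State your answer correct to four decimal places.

0.0001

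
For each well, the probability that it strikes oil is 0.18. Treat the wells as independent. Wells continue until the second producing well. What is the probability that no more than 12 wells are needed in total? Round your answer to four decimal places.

Finishing within 12 wells ⇔ at least 2 successes in the first 12. With X ~ Binomial(12, 0.18), P(Y ≤ 12) = 1 − P(X ≤ 1).
  k=0: C(12,0)·0.18^0·0.82^12 = 0.092420
  k=1: C(12,1)·0.18^1·0.82^11 = 0.243448
1 − 0.335868 = 0.664132

0.6641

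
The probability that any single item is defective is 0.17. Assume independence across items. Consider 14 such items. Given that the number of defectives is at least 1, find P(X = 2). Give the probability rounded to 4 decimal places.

0.3035

X ~ Binomial(14, 0.17). Want P(X=2 | X≥1) = P(X=2) / P(X≥1).
P(X=2) = C(14,2)·0.17^2·0.83^12 = 0.281110
P(X≥1) = 1 − 0.073637 = 0.926363
Ratio = 0.281110 / 0.926363 = 0.303455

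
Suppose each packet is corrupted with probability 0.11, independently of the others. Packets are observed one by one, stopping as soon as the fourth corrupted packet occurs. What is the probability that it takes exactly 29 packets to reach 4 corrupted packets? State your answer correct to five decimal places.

0.02604

Y = trial on which the fourth success occurs; negative binomial, r=4, p=0.11.
P(Y=29) = C(28,3) · p^4 · (1−p)^25
= 3276 · 0.00014641 · 0.054294 = 0.0260414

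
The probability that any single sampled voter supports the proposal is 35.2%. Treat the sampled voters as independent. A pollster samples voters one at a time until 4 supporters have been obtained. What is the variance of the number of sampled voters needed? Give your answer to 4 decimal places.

Y = total sampled voters until the fourth success; negative binomial with r=4, p=0.352.
Var(Y) = r(1−p)/p² = 4·0.648 / 0.352² = 20.919421

20.9194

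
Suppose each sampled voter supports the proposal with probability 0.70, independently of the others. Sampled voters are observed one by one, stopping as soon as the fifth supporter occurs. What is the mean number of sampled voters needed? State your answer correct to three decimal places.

7.143

Y = total sampled voters until the fifth success; negative binomial with r=5, p=0.70.
E[Y] = r / p = 5 / 0.70 = 7.14286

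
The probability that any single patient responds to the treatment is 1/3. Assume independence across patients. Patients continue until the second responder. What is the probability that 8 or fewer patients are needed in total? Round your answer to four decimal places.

0.8049

Finishing within 8 patients ⇔ at least 2 successes in the first 8. With X ~ Binomial(8, 0.333333), P(Y ≤ 8) = 1 − P(X ≤ 1).
  k=0: C(8,0)·0.333333^0·0.666667^8 = 0.039018
  k=1: C(8,1)·0.333333^1·0.666667^7 = 0.156074
1 − 0.195092 = 0.804908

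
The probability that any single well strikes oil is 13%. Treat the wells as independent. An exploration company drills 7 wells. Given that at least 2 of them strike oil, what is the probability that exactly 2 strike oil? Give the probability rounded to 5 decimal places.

0.77534

X ~ Binomial(7, 0.13). Want P(X=2 | X≥2) = P(X=2) / P(X≥2).
P(X=2) = C(7,2)·0.13^2·0.87^5 = 0.1768896
P(X≥2) = 1 − 0.3772548 − 0.3945998 = 0.2281454
Ratio = 0.1768896 / 0.2281454 = 0.7753372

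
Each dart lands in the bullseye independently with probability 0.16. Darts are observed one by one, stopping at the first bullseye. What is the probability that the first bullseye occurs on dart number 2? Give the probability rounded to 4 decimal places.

Geometric (trials to first success), p = 0.16.
P(Y = 2) = (1−p)^1 · p = 0.84 · 0.16 = 0.134400

0.1344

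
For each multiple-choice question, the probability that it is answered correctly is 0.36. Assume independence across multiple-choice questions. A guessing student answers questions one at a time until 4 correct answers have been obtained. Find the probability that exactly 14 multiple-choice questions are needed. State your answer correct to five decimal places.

0.05538

Y = trial on which the fourth success occurs; negative binomial, r=4, p=0.36.
P(Y=14) = C(13,3) · p^4 · (1−p)^10
= 286 · 0.016796 · 0.011529 = 0.0553829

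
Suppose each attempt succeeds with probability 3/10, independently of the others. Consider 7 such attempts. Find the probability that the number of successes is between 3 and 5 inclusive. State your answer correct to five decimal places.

0.34914

X ~ Binomial(7, 0.30); P(3 ≤ X ≤ 5) = Σ C(7,k) p^k (1−p)^(7−k) over k:
  k=3: C(7,3)·0.30^3·0.70^4 = 0.2268945
  k=4: C(7,4)·0.30^4·0.70^3 = 0.0972405
  k=5: C(7,5)·0.30^5·0.70^2 = 0.0250047
Total = 0.3491397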